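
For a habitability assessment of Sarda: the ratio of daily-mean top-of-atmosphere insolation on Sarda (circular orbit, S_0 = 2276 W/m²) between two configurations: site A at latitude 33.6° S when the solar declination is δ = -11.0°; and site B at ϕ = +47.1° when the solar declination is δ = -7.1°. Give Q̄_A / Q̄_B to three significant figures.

— Configuration A (ϕ=-33.6°):
cos h₀ = −tan(-33.6°) tan(-11.000°) = -0.1291, h₀ = 1.7003 rad.
Bracket: h₀ sin ϕ sin δ + cos ϕ cos δ sin h₀ = 1.7003×-0.55339×-0.19081 + 0.83292×0.98163×0.99163 = 0.179539 + 0.810776 = 0.990315.
Q̄ = (S_0/π) × [bracket] = (2276/π) × 0.990315 = 717.46 W/m².
— Configuration B (ϕ=+47.1°):
cos h₀ = −tan(+47.1°) tan(-7.100°) = 0.1340, h₀ = 1.4364 rad.
Bracket: h₀ sin ϕ sin δ + cos ϕ cos δ sin h₀ = 1.4364×0.73254×-0.12360 + 0.68072×0.99233×0.99098 = -0.130054 + 0.669406 = 0.539352.
Q̄ = (S_0/π) × [bracket] = (2276/π) × 0.539352 = 390.75 W/m².
Ratio Q̄_A / Q̄_B = 717.46 / 390.75 = 1.836.

Q̄_A / Q̄_B ≈ 1.84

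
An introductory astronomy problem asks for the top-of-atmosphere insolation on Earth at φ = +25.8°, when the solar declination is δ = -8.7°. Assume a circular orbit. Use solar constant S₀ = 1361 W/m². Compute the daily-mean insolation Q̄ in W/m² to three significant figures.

cos H₀ = −tan(+25.8°) tan(-8.700°) = 0.0740, H₀ = 1.4968 rad.
Bracket: H₀ sin φ sin δ + cos φ cos δ sin H₀ = 1.4968×0.43523×-0.15126 + 0.90032×0.98849×0.99726 = -0.098539 + 0.887519 = 0.788980.
Q̄ = (S₀/π) × [bracket] = (1361/π) × 0.788980 = 341.8 W/m².

Q̄ ≈ 342 W/m²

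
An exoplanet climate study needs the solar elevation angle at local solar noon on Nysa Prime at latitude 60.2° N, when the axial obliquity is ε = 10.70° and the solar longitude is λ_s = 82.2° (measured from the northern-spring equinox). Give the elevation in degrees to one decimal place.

40.4°

Solar declination: sin δ = sin ε · sin λ_s = sin 10.70° × sin 82.2° = 0.18395, so δ = +10.600°.
At local noon the hour angle is zero, so the zenith angle equals |φ − δ| = |+60.2° − (+10.600°)| = 49.600°.
Elevation = 90° − 49.600° = 40.4°.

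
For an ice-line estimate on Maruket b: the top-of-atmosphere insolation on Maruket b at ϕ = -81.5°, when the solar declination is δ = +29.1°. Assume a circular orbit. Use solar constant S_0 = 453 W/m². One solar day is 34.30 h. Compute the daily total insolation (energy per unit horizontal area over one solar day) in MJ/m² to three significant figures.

cos h₀ = −tan(-81.5°) tan(+29.100°) = 3.7242 ≥ 1 ⇒ polar night, h₀ = 0 and Q̄ = 0.
Daily total = Q̄ × 34.30 h × 3600 s/h = 0.00 MJ/m².

0.00 MJ/m²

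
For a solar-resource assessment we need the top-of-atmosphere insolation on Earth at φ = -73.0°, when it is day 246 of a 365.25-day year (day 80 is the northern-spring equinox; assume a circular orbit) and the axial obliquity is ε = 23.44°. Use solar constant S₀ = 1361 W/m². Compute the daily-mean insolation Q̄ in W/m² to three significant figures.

Solar longitude: λ_s = 360° × (246 − 80)/365.25 = 163.614°.
sin δ = sin 23.44° × sin 163.614° = 0.11222, so δ = +6.443°.
cos H₀ = −tan(-73.0°) tan(+6.443°) = 0.3694, H₀ = 1.1924 rad.
Bracket: H₀ sin φ sin δ + cos φ cos δ sin H₀ = 1.1924×-0.95630×0.11222 + 0.29237×0.99368×0.92928 = -0.127964 + 0.269976 = 0.142012.
Q̄ = (S₀/π) × [bracket] = (1361/π) × 0.142012 = 61.52 W/m².

Q̄ ≈ 61.5 W/m²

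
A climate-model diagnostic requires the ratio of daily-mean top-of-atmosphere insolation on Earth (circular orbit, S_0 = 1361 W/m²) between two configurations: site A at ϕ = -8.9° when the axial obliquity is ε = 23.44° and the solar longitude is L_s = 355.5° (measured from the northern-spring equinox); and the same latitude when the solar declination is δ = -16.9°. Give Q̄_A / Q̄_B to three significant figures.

Q̄_A / Q̄_B ≈ 0.978

— Configuration A (ϕ=-8.9°):
Solar declination: sin δ = sin ε · sin L_s = sin 23.44° × sin 355.5° = -0.03121, so δ = -1.788°.
cos h₀ = −tan(-8.9°) tan(-1.788°) = -0.0049, h₀ = 1.5757 rad.
Bracket: h₀ sin ϕ sin δ + cos ϕ cos δ sin h₀ = 1.5757×-0.15471×-0.03121 + 0.98796×0.99951×0.99999 = 0.007608 + 0.987466 = 0.995074.
Q̄ = (S_0/π) × [bracket] = (1361/π) × 0.995074 = 431.09 W/m².
— Configuration B (ϕ=-8.9°):
cos h₀ = −tan(-8.9°) tan(-16.900°) = -0.0476, h₀ = 1.6184 rad.
Bracket: h₀ sin ϕ sin δ + cos ϕ cos δ sin h₀ = 1.6184×-0.15471×-0.29070 + 0.98796×0.95681×0.99887 = 0.072786 + 0.944222 = 1.017008.
Q̄ = (S_0/π) × [bracket] = (1361/π) × 1.017008 = 440.59 W/m².
Ratio Q̄_A / Q̄_B = 431.09 / 440.59 = 0.9784.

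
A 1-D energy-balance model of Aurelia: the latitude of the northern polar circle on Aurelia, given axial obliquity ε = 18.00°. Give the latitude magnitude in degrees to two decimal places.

The polar circle is the lowest latitude that experiences at least one full rotation of continuous daylight at the northern-summer solstice; it lies at |φ| = 90° − ε = 90° − 18.00° = 72.00°.

72.00°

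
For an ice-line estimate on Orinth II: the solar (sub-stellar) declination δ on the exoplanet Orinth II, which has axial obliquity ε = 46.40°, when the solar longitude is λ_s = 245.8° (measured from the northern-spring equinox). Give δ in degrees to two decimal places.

δ = -41.34°

sin δ = sin ε · sin λ_s = sin 46.40° × sin 245.8° = -0.660532.
δ = arcsin(-0.660532) = -41.34°.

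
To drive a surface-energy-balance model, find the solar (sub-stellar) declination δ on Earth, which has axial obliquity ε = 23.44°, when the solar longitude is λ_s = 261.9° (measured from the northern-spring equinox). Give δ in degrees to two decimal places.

sin δ = sin ε · sin λ_s = sin 23.44° × sin 261.9° = -0.393820.
δ = arcsin(-0.393820) = -23.19°.

δ = -23.19°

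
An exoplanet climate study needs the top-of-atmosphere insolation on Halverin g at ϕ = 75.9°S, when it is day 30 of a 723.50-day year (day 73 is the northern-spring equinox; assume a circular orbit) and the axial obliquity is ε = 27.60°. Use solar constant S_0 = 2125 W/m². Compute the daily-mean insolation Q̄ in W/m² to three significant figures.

Solar longitude: L_s = 360° × (30 − 73)/723.50 = -21.396°, i.e. -21.396° + 360° = 338.604°.
sin δ = sin 27.60° × sin 338.604° = -0.16902, so δ = -9.731°.
cos h₀ = −tan(-75.9°) tan(-9.731°) = -0.6827, h₀ = 2.3223 rad.
Bracket: h₀ sin ϕ sin δ + cos ϕ cos δ sin h₀ = 2.3223×-0.96987×-0.16902 + 0.24362×0.98561×0.73070 = 0.380689 + 0.175452 = 0.556141.
Q̄ = (S_0/π) × [bracket] = (2125/π) × 0.556141 = 376.2 W/m².

Q̄ ≈ 376 W/m²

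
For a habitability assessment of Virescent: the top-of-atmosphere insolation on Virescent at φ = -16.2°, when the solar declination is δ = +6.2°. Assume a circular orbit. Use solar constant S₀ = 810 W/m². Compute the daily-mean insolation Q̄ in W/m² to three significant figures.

Q̄ ≈ 234 W/m²

cos H₀ = −tan(-16.2°) tan(+6.200°) = 0.0316, H₀ = 1.5392 rad.
Bracket: H₀ sin φ sin δ + cos φ cos δ sin H₀ = 1.5392×-0.27899×0.10800 + 0.96029×0.99415×0.99950 = -0.046378 + 0.954195 = 0.907817.
Q̄ = (S₀/π) × [bracket] = (810/π) × 0.907817 = 234.1 W/m².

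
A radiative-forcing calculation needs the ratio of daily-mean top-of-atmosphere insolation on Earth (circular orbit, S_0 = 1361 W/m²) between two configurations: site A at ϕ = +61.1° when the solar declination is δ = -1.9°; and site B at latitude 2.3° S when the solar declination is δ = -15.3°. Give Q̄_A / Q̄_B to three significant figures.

Q̄_A / Q̄_B ≈ 0.447

— Configuration A (ϕ=+61.1°):
cos h₀ = −tan(+61.1°) tan(-1.900°) = 0.0601, h₀ = 1.5107 rad.
Bracket: h₀ sin ϕ sin δ + cos ϕ cos δ sin h₀ = 1.5107×0.87546×-0.03316 + 0.48328×0.99945×0.99819 = -0.043856 + 0.482140 = 0.438284.
Q̄ = (S_0/π) × [bracket] = (1361/π) × 0.438284 = 189.87 W/m².
— Configuration B (ϕ=-2.3°):
cos h₀ = −tan(-2.3°) tan(-15.300°) = -0.0110, h₀ = 1.5818 rad.
Bracket: h₀ sin ϕ sin δ + cos ϕ cos δ sin h₀ = 1.5818×-0.04013×-0.26387 + 0.99919×0.96456×0.99994 = 0.016750 + 0.963721 = 0.980471.
Q̄ = (S_0/π) × [bracket] = (1361/π) × 0.980471 = 424.76 W/m².
Ratio Q̄_A / Q̄_B = 189.87 / 424.76 = 0.4470.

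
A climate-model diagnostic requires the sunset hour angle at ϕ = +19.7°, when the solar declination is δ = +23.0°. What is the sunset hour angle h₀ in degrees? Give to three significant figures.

cos h₀ = −tan ϕ · tan δ = −tan(+19.7°) × tan(+23.000°) = -0.1520, so h₀ = 1.7234 rad = 98.74°.

h₀ = 98.7°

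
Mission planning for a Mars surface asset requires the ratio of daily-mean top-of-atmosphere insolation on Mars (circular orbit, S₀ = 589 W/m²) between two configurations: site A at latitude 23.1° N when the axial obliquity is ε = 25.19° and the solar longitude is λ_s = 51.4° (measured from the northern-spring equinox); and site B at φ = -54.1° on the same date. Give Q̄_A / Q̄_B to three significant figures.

Q̄_A / Q̄_B ≈ 5.50

— Configuration A (φ=+23.1°):
Solar declination: sin δ = sin ε · sin λ_s = sin 25.19° × sin 51.4° = 0.33263, so δ = +19.429°.
cos H₀ = −tan(+23.1°) tan(+19.429°) = -0.1504, H₀ = 1.7218 rad.
Bracket: H₀ sin φ sin δ + cos φ cos δ sin H₀ = 1.7218×0.39234×0.33263 + 0.91982×0.94306×0.98862 = 0.224702 + 0.857574 = 1.082276.
Q̄ = (S₀/π) × [bracket] = (589/π) × 1.082276 = 202.91 W/m².
— Configuration B (φ=-54.1°):
cos H₀ = −tan(-54.1°) tan(+19.429°) = 0.4873, H₀ = 1.0618 rad.
Bracket: H₀ sin φ sin δ + cos φ cos δ sin H₀ = 1.0618×-0.81004×0.33263 + 0.58637×0.94306×0.87326 = -0.286095 + 0.482897 = 0.196802.
Q̄ = (S₀/π) × [bracket] = (589/π) × 0.196802 = 36.897 W/m².
Ratio Q̄_A / Q̄_B = 202.91 / 36.897 = 5.499.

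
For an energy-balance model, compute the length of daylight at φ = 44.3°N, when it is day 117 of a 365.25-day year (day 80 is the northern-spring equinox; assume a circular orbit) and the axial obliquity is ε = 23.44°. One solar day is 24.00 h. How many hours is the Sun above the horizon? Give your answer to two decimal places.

13.83 h

Solar longitude: λ_s = 360° × (117 − 80)/365.25 = 36.468°.
sin δ = sin 23.44° × sin 36.468° = 0.23644, so δ = +13.676°.
cos H₀ = −tan φ · tan δ = −tan(+44.3°) × tan(+13.676°) = -0.2375, so H₀ = 1.8105 rad = 103.74°.
Daylight = 2H₀/(2π) × 24.00 h = (1.8105/π) × 24.00 = 13.83 h.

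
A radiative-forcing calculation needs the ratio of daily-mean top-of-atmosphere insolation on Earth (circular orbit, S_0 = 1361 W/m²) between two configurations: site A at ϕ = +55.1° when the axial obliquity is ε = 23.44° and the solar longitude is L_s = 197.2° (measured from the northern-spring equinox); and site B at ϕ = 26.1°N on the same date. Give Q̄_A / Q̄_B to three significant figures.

— Configuration A (ϕ=+55.1°):
Solar declination: sin δ = sin ε · sin L_s = sin 23.44° × sin 197.2° = -0.11763, so δ = -6.755°.
cos h₀ = −tan(+55.1°) tan(-6.755°) = 0.1698, h₀ = 1.4002 rad.
Bracket: h₀ sin ϕ sin δ + cos ϕ cos δ sin h₀ = 1.4002×0.82015×-0.11763 + 0.57215×0.99306×0.98548 = -0.135083 + 0.559929 = 0.424846.
Q̄ = (S_0/π) × [bracket] = (1361/π) × 0.424846 = 184.05 W/m².
— Configuration B (ϕ=+26.1°):
cos h₀ = −tan(+26.1°) tan(-6.755°) = 0.0580, h₀ = 1.5127 rad.
Bracket: h₀ sin ϕ sin δ + cos ϕ cos δ sin h₀ = 1.5127×0.43994×-0.11763 + 0.89803×0.99306×0.99831 = -0.078282 + 0.890291 = 0.812009.
Q̄ = (S_0/π) × [bracket] = (1361/π) × 0.812009 = 351.78 W/m².
Ratio Q̄_A / Q̄_B = 184.05 / 351.78 = 0.5232.

Q̄_A / Q̄_B ≈ 0.523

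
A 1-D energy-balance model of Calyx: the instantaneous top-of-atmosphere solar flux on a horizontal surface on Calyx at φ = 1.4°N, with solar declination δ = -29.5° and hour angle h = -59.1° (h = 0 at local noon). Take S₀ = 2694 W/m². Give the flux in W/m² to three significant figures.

cos θ_z = sin φ sin δ + cos φ cos δ cos h = -0.012031 + 0.446830 = 0.434799.
Flux = S₀ · cos θ_z = 2694 × 0.434799 = 1171 W/m².

1.17e+03 W/m²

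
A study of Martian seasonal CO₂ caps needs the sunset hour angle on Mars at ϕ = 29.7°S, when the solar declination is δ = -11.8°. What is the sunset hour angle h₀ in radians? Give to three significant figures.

cos h₀ = −tan ϕ · tan δ = −tan(-29.7°) × tan(-11.800°) = -0.1192, so h₀ = 1.6902 rad = 96.84°.

h₀ = 1.69 rad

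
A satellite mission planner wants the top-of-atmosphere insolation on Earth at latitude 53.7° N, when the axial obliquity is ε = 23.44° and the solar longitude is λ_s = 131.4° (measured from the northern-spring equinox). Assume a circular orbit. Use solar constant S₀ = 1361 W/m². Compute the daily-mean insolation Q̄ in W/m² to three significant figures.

Solar declination: sin δ = sin ε · sin λ_s = sin 23.44° × sin 131.4° = 0.29839, so δ = +17.361°.
cos H₀ = −tan(+53.7°) tan(+17.361°) = -0.4256, H₀ = 2.0104 rad.
Bracket: H₀ sin φ sin δ + cos φ cos δ sin H₀ = 2.0104×0.80593×0.29839 + 0.59201×0.95445×0.90492 = 0.483464 + 0.511320 = 0.994784.
Q̄ = (S₀/π) × [bracket] = (1361/π) × 0.994784 = 431.0 W/m².

Q̄ ≈ 431 W/m²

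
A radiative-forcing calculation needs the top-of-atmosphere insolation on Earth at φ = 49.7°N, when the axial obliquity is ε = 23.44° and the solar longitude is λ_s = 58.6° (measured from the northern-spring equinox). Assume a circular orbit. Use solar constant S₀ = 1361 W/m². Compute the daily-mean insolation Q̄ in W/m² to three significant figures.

Solar declination: sin δ = sin ε · sin λ_s = sin 23.44° × sin 58.6° = 0.33953, so δ = +19.848°.
cos H₀ = −tan(+49.7°) tan(+19.848°) = -0.4256, H₀ = 2.0105 rad.
Bracket: H₀ sin φ sin δ + cos φ cos δ sin H₀ = 2.0105×0.76267×0.33953 + 0.64679×0.94059×0.90489 = 0.520618 + 0.550503 = 1.071121.
Q̄ = (S₀/π) × [bracket] = (1361/π) × 1.071121 = 464.0 W/m².

Q̄ ≈ 464 W/m²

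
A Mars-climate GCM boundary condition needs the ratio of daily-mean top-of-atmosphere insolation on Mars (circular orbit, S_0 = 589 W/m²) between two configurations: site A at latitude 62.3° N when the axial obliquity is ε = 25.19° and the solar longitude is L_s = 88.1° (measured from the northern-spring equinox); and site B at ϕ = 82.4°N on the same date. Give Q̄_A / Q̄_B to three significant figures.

— Configuration A (ϕ=+62.3°):
Solar declination: sin δ = sin ε · sin L_s = sin 25.19° × sin 88.1° = 0.42539, so δ = +25.175°.
cos h₀ = −tan(+62.3°) tan(+25.175°) = -0.8953, h₀ = 2.6799 rad.
Bracket: h₀ sin ϕ sin δ + cos ϕ cos δ sin h₀ = 2.6799×0.88539×0.42539 + 0.46484×0.90501×0.44549 = 1.009347 + 0.187411 = 1.196758.
Q̄ = (S_0/π) × [bracket] = (589/π) × 1.196758 = 224.37 W/m².
— Configuration B (ϕ=+82.4°):
cos h₀ = −tan(+82.4°) tan(+25.175°) = -3.5228 ≤ −1 ⇒ polar day, h₀ = π.
Bracket: h₀ sin ϕ sin δ + cos ϕ cos δ sin h₀ = 3.1416×0.99122×0.42539 + 0.13226×0.90501×0.00000 = 1.324672 + 0.000000 = 1.324672.
Q̄ = (S_0/π) × [bracket] = (589/π) × 1.324672 = 248.36 W/m².
Ratio Q̄_A / Q̄_B = 224.37 / 248.36 = 0.9034.

Q̄_A / Q̄_B ≈ 0.903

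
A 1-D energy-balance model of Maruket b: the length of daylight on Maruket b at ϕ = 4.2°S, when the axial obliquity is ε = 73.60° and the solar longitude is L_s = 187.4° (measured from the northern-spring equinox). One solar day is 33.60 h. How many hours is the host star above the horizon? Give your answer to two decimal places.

16.90 h

Solar declination: sin δ = sin ε · sin L_s = sin 73.60° × sin 187.4° = -0.12356, so δ = -7.097°.
cos h₀ = −tan ϕ · tan δ = −tan(-4.2°) × tan(-7.097°) = -0.0091, so h₀ = 1.5799 rad = 90.52°.
Daylight = 2h₀/(2π) × 33.60 h = (1.5799/π) × 33.60 = 16.90 h.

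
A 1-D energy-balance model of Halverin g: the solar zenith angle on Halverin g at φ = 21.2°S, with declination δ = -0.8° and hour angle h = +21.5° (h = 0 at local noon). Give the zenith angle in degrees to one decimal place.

cos θ_z = sin φ sin δ + cos φ cos δ cos h = 0.005049 + 0.867366 = 0.872415.
θ_z = arccos(0.872415) = 29.3°.

θ_z = 29.3°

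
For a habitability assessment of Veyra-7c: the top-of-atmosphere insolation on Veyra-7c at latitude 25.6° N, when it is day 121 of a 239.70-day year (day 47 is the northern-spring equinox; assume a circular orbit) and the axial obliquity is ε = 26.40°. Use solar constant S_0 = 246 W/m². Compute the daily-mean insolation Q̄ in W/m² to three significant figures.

Q̄ ≈ 87.8 W/m²

Solar longitude: L_s = 360° × (121 − 47)/239.70 = 111.139°.
sin δ = sin 26.40° × sin 111.139° = 0.41472, so δ = +24.501°.
cos h₀ = −tan(+25.6°) tan(+24.501°) = -0.2184, h₀ = 1.7909 rad.
Bracket: h₀ sin ϕ sin δ + cos ϕ cos δ sin h₀ = 1.7909×0.43209×0.41472 + 0.90183×0.90995×0.97587 = 0.320923 + 0.800819 = 1.121742.
Q̄ = (S_0/π) × [bracket] = (246/π) × 1.121742 = 87.84 W/m².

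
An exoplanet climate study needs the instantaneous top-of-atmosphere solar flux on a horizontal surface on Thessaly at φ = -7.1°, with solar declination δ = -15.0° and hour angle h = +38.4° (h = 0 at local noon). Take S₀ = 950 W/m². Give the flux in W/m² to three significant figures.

cos θ_z = sin φ sin δ + cos φ cos δ cos h = 0.031990 + 0.751185 = 0.783175.
Flux = S₀ · cos θ_z = 950 × 0.783175 = 744.0 W/m².

744 W/m²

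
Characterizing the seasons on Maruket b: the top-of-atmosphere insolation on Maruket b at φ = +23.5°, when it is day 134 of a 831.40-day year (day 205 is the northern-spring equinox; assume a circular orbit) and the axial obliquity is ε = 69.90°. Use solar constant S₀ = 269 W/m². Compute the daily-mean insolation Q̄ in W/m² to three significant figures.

Q̄ ≈ 45.1 W/m²

Solar longitude: λ_s = 360° × (134 − 205)/831.40 = -30.743°, i.e. -30.743° + 360° = 329.257°.
sin δ = sin 69.90° × sin 329.257° = -0.48006, so δ = -28.689°.
cos H₀ = −tan(+23.5°) tan(-28.689°) = 0.2379, H₀ = 1.3305 rad.
Bracket: H₀ sin φ sin δ + cos φ cos δ sin H₀ = 1.3305×0.39875×-0.48006 + 0.91706×0.87724×0.97128 = -0.254690 + 0.781377 = 0.526687.
Q̄ = (S₀/π) × [bracket] = (269/π) × 0.526687 = 45.10 W/m².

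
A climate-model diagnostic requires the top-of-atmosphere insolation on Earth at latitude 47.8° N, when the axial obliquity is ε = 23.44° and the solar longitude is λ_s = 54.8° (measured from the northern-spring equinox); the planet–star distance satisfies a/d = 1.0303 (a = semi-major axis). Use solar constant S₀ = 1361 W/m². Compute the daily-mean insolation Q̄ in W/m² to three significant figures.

Solar declination: sin δ = sin ε · sin λ_s = sin 23.44° × sin 54.8° = 0.32505, so δ = +18.969°.
cos H₀ = −tan(+47.8°) tan(+18.969°) = -0.3791, H₀ = 1.9596 rad.
Bracket: H₀ sin φ sin δ + cos φ cos δ sin H₀ = 1.9596×0.74080×0.32505 + 0.67172×0.94570×0.92537 = 0.471866 + 0.587837 = 1.059703.
Inverse-square distance factor (a/d)² = 1.0303² = 1.061518.
Q̄ = (S₀/π) × 1.061518 × [bracket] = (1361/π) × 1.061518 × 1.059703 = 487.3 W/m².

Q̄ ≈ 487 W/m²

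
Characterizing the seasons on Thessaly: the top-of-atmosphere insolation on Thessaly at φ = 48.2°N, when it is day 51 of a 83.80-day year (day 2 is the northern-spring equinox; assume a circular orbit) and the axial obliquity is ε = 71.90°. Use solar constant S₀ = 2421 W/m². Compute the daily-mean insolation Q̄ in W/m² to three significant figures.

Q̄ ≈ 103 W/m²

Solar longitude: λ_s = 360° × (51 − 2)/83.80 = 210.501°.
sin δ = sin 71.90° × sin 210.501° = -0.48244, so δ = -28.845°.
cos H₀ = −tan(+48.2°) tan(-28.845°) = 0.6160, H₀ = 0.9071 rad.
Bracket: H₀ sin φ sin δ + cos φ cos δ sin H₀ = 0.9071×0.74548×-0.48244 + 0.66653×0.87593×0.78774 = -0.326238 + 0.459909 = 0.133671.
Q̄ = (S₀/π) × [bracket] = (2421/π) × 0.133671 = 103.0 W/m².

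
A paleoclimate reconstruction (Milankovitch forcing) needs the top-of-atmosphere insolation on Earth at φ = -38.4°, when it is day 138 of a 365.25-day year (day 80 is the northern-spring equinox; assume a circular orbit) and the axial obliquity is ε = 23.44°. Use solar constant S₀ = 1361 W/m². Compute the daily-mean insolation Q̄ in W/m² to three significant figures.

Solar longitude: λ_s = 360° × (138 − 80)/365.25 = 57.166°.
sin δ = sin 23.44° × sin 57.166° = 0.33424, so δ = +19.526°.
cos H₀ = −tan(-38.4°) tan(+19.526°) = 0.2811, H₀ = 1.2859 rad.
Bracket: H₀ sin φ sin δ + cos φ cos δ sin H₀ = 1.2859×-0.62115×0.33424 + 0.78369×0.94249×0.95968 = -0.266970 + 0.708839 = 0.441869.
Q̄ = (S₀/π) × [bracket] = (1361/π) × 0.441869 = 191.4 W/m².

Q̄ ≈ 191 W/m²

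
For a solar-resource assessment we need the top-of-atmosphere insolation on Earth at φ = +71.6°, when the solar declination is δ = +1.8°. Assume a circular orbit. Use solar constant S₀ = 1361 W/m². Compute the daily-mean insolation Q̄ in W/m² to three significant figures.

Q̄ ≈ 158 W/m²

cos H₀ = −tan(+71.6°) tan(+1.800°) = -0.0945, H₀ = 1.6654 rad.
Bracket: H₀ sin φ sin δ + cos φ cos δ sin H₀ = 1.6654×0.94888×0.03141 + 0.31565×0.99951×0.99553 = 0.049636 + 0.314085 = 0.363721.
Q̄ = (S₀/π) × [bracket] = (1361/π) × 0.363721 = 157.6 W/m².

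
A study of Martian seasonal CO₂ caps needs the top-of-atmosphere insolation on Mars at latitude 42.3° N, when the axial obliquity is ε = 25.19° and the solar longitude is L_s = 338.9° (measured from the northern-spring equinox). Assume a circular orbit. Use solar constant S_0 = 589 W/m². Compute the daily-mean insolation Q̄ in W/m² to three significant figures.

Q̄ ≈ 108 W/m²

Solar declination: sin δ = sin ε · sin L_s = sin 25.19° × sin 338.9° = -0.15322, so δ = -8.814°.
cos h₀ = −tan(+42.3°) tan(-8.814°) = 0.1411, h₀ = 1.4292 rad.
Bracket: h₀ sin ϕ sin δ + cos ϕ cos δ sin h₀ = 1.4292×0.67301×-0.15322 + 0.73963×0.98819×0.99000 = -0.147377 + 0.723586 = 0.576209.
Q̄ = (S_0/π) × [bracket] = (589/π) × 0.576209 = 108.0 W/m².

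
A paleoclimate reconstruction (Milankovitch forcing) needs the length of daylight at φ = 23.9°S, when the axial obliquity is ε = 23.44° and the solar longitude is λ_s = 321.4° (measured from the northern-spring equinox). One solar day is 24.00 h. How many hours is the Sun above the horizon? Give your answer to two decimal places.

12.87 h

Solar declination: sin δ = sin ε · sin λ_s = sin 23.44° × sin 321.4° = -0.24817, so δ = -14.369°.
cos H₀ = −tan φ · tan δ = −tan(-23.9°) × tan(-14.369°) = -0.1135, so H₀ = 1.6846 rad = 96.52°.
Daylight = 2H₀/(2π) × 24.00 h = (1.6846/π) × 24.00 = 12.87 h.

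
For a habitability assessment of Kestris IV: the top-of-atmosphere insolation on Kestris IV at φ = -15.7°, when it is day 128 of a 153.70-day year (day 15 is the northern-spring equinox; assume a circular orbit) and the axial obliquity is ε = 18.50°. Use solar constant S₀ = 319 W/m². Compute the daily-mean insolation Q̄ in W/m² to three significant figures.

Solar longitude: λ_s = 360° × (128 − 15)/153.70 = 264.671°.
sin δ = sin 18.50° × sin 264.671° = -0.31593, so δ = -18.417°.
cos H₀ = −tan(-15.7°) tan(-18.417°) = -0.0936, H₀ = 1.6645 rad.
Bracket: H₀ sin φ sin δ + cos φ cos δ sin H₀ = 1.6645×-0.27060×-0.31593 + 0.96269×0.94878×0.99561 = 0.142299 + 0.909371 = 1.051670.
Q̄ = (S₀/π) × [bracket] = (319/π) × 1.051670 = 106.8 W/m².

Q̄ ≈ 107 W/m²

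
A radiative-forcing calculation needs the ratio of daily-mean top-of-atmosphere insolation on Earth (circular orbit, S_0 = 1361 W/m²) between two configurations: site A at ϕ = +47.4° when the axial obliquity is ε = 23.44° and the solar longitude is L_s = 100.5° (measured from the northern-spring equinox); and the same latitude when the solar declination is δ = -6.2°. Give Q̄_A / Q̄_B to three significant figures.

— Configuration A (ϕ=+47.4°):
Solar declination: sin δ = sin ε · sin L_s = sin 23.44° × sin 100.5° = 0.39113, so δ = +23.025°.
cos h₀ = −tan(+47.4°) tan(+23.025°) = -0.4622, h₀ = 2.0512 rad.
Bracket: h₀ sin ϕ sin δ + cos ϕ cos δ sin h₀ = 2.0512×0.73610×0.39113 + 0.67688×0.92034×0.88679 = 0.590563 + 0.552434 = 1.142997.
Q̄ = (S_0/π) × [bracket] = (1361/π) × 1.142997 = 495.17 W/m².
— Configuration B (ϕ=+47.4°):
cos h₀ = −tan(+47.4°) tan(-6.200°) = 0.1181, h₀ = 1.4524 rad.
Bracket: h₀ sin ϕ sin δ + cos ϕ cos δ sin h₀ = 1.4524×0.73610×-0.10800 + 0.67688×0.99415×0.99300 = -0.115464 + 0.668210 = 0.552746.
Q̄ = (S_0/π) × [bracket] = (1361/π) × 0.552746 = 239.46 W/m².
Ratio Q̄_A / Q̄_B = 495.17 / 239.46 = 2.068.

Q̄_A / Q̄_B ≈ 2.07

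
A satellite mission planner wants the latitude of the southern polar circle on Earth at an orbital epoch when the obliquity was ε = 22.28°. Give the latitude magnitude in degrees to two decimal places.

67.72°

The polar circle is the lowest latitude that experiences at least one full rotation of continuous darkness at the northern-summer solstice; it lies at |φ| = 90° − ε = 90° − 22.28° = 67.72°.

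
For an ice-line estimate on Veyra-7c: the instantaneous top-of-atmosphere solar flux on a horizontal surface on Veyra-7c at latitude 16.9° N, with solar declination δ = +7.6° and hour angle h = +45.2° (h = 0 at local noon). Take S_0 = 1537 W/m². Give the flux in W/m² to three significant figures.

1.09e+03 W/m²

cos θ_z = sin ϕ sin δ + cos ϕ cos δ cos h = 0.038447 + 0.668281 = 0.706728.
Flux = S_0 · cos θ_z = 1537 × 0.706728 = 1086 W/m².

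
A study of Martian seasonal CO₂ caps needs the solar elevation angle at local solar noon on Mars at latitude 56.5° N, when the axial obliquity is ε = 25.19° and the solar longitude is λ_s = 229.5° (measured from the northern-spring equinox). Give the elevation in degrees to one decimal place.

14.6°

Solar declination: sin δ = sin ε · sin λ_s = sin 25.19° × sin 229.5° = -0.32365, so δ = -18.884°.
At local noon the hour angle is zero, so the zenith angle equals |φ − δ| = |+56.5° − (-18.884°)| = 75.384°.
Elevation = 90° − 75.384° = 14.6°.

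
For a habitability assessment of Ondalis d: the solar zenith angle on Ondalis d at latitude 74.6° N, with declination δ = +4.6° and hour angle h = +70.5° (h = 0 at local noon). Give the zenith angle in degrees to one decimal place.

θ_z = 80.5°

cos θ_z = sin ϕ sin δ + cos ϕ cos δ cos h = 0.077319 + 0.088359 = 0.165678.
θ_z = arccos(0.165678) = 80.5°.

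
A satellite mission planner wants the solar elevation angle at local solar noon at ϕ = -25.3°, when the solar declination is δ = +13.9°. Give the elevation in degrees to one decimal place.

At local noon the hour angle is zero, so the zenith angle equals |ϕ − δ| = |-25.3° − (+13.900°)| = 39.200°.
Elevation = 90° − 39.200° = 50.8°.

50.8°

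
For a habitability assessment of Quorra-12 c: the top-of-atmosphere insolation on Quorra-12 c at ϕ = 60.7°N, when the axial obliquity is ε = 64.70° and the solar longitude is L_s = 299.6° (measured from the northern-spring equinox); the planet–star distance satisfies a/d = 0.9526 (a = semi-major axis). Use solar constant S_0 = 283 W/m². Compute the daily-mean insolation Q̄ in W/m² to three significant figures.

Solar declination: sin δ = sin ε · sin L_s = sin 64.70° × sin 299.6° = -0.78610, so δ = -51.822°.
cos h₀ = −tan(+60.7°) tan(-51.822°) = 2.2663 ≥ 1 ⇒ polar night, h₀ = 0 and Q̄ = 0.
Inverse-square distance factor (a/d)² = 0.9526² = 0.907447.

Q̄ ≈ 0.00 W/m²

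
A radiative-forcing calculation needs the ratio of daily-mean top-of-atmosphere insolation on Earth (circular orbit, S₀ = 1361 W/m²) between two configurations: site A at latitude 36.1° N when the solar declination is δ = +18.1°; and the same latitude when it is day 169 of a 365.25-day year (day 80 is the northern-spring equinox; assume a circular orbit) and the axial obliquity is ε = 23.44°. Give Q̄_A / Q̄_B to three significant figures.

— Configuration A (φ=+36.1°):
cos H₀ = −tan(+36.1°) tan(+18.100°) = -0.2383, H₀ = 1.8115 rad.
Bracket: H₀ sin φ sin δ + cos φ cos δ sin H₀ = 1.8115×0.58920×0.31068 + 0.80799×0.95052×0.97118 = 0.331600 + 0.745877 = 1.077477.
Q̄ = (S₀/π) × [bracket] = (1361/π) × 1.077477 = 466.78 W/m².
— Configuration B (φ=+36.1°):
Solar longitude: λ_s = 360° × (169 − 80)/365.25 = 87.721°.
sin δ = sin 23.44° × sin 87.721° = 0.39747, so δ = +23.420°.
cos H₀ = −tan(+36.1°) tan(+23.420°) = -0.3159, H₀ = 1.8922 rad.
Bracket: H₀ sin φ sin δ + cos φ cos δ sin H₀ = 1.8922×0.58920×0.39747 + 0.80799×0.91761×0.94880 = 0.443133 + 0.703459 = 1.146592.
Q̄ = (S₀/π) × [bracket] = (1361/π) × 1.146592 = 496.73 W/m².
Ratio Q̄_A / Q̄_B = 466.78 / 496.73 = 0.9397.

Q̄_A / Q̄_B ≈ 0.940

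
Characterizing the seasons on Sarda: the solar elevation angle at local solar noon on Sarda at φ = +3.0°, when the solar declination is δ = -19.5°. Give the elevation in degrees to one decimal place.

67.5°

At local noon the hour angle is zero, so the zenith angle equals |φ − δ| = |+3.0° − (-19.500°)| = 22.500°.
Elevation = 90° − 22.500° = 67.5°.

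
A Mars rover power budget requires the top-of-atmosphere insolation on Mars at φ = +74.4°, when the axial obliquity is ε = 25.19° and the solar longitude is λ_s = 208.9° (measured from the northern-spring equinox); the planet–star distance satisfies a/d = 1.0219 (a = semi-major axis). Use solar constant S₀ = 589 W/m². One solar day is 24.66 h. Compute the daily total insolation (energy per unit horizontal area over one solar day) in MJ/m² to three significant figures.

0.537 MJ/m²

Solar declination: sin δ = sin ε · sin λ_s = sin 25.19° × sin 208.9° = -0.20570, so δ = -11.870°.
cos H₀ = −tan(+74.4°) tan(-11.870°) = 0.7528, H₀ = 0.7185 rad.
Bracket: H₀ sin φ sin δ + cos φ cos δ sin H₀ = 0.7185×0.96316×-0.20570 + 0.26892×0.97862×0.65823 = -0.142351 + 0.173227 = 0.030876.
Inverse-square distance factor (a/d)² = 1.0219² = 1.044280.
Q̄ = (S₀/π) × 1.044280 × [bracket] = (589/π) × 1.044280 × 0.030876 = 6.0451 W/m².
Daily total = Q̄ × 24.66 h × 3600 s/h = 6.0451 × 24.66 × 3600 / 10⁶ = 0.5367 MJ/m².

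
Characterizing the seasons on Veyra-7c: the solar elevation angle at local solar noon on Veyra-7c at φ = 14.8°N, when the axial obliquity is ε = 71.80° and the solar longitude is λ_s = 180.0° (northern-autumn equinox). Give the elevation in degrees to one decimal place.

75.2°

Solar declination: sin δ = sin ε · sin λ_s = sin 71.80° × sin 180.0° = 0.00000, so δ = +0.000°.
At local noon the hour angle is zero, so the zenith angle equals |φ − δ| = |+14.8° − (+0.000°)| = 14.800°.
Elevation = 90° − 14.800° = 75.2°.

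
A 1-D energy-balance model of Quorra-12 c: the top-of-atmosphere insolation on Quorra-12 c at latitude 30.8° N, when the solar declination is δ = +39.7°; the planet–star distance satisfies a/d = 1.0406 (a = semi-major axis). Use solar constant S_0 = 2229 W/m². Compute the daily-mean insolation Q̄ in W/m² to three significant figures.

cos h₀ = −tan(+30.8°) tan(+39.700°) = -0.4949, h₀ = 2.0885 rad.
Bracket: h₀ sin ϕ sin δ + cos ϕ cos δ sin h₀ = 2.0885×0.51204×0.63877 + 0.85896×0.76940×0.86895 = 0.683098 + 0.574275 = 1.257373.
Inverse-square distance factor (a/d)² = 1.0406² = 1.082848.
Q̄ = (S_0/π) × 1.082848 × [bracket] = (2229/π) × 1.082848 × 1.257373 = 966.0 W/m².

Q̄ ≈ 966 W/m²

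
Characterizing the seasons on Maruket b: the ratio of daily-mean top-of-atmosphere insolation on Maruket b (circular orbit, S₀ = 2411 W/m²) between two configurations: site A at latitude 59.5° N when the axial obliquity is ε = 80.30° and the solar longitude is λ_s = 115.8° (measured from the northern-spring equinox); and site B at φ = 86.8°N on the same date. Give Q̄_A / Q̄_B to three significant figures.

Q̄_A / Q̄_B ≈ 0.863

— Configuration A (φ=+59.5°):
Solar declination: sin δ = sin ε · sin λ_s = sin 80.30° × sin 115.8° = 0.88745, so δ = +62.554°.
cos H₀ = −tan(+59.5°) tan(+62.554°) = -3.2687 ≤ −1 ⇒ polar day, H₀ = π.
Bracket: H₀ sin φ sin δ + cos φ cos δ sin H₀ = 3.1416×0.86163×0.88745 + 0.50754×0.46091×0.00000 = 2.402236 + 0.000000 = 2.402236.
Q̄ = (S₀/π) × [bracket] = (2411/π) × 2.402236 = 1843.6 W/m².
— Configuration B (φ=+86.8°):
cos H₀ = −tan(+86.8°) tan(+62.554°) = -34.4388 ≤ −1 ⇒ polar day, H₀ = π.
Bracket: H₀ sin φ sin δ + cos φ cos δ sin H₀ = 3.1416×0.99844×0.88745 + 0.05582×0.46091×0.00000 = 2.783664 + 0.000000 = 2.783664.
Q̄ = (S₀/π) × [bracket] = (2411/π) × 2.783664 = 2136.3 W/m².
Ratio Q̄_A / Q̄_B = 1843.6 / 2136.3 = 0.8630.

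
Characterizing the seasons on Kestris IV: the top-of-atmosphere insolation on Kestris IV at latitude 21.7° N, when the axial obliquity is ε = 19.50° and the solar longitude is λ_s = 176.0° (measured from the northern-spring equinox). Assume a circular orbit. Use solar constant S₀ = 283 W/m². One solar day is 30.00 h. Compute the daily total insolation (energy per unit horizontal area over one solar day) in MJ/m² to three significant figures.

9.17 MJ/m²

Solar declination: sin δ = sin ε · sin λ_s = sin 19.50° × sin 176.0° = 0.02329, so δ = +1.334°.
cos H₀ = −tan(+21.7°) tan(+1.334°) = -0.0093, H₀ = 1.5801 rad.
Bracket: H₀ sin φ sin δ + cos φ cos δ sin H₀ = 1.5801×0.36975×0.02329 + 0.92913×0.99973×0.99996 = 0.013607 + 0.928842 = 0.942449.
Q̄ = (S₀/π) × [bracket] = (283/π) × 0.942449 = 84.897 W/m².
Daily total = Q̄ × 30.00 h × 3600 s/h = 84.897 × 30.00 × 3600 / 10⁶ = 9.169 MJ/m².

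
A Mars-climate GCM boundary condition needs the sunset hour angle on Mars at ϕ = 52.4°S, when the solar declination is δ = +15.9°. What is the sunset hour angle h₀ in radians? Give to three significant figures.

h₀ = 1.19 rad

cos h₀ = −tan ϕ · tan δ = −tan(-52.4°) × tan(+15.900°) = 0.3699, so h₀ = 1.1919 rad = 68.29°.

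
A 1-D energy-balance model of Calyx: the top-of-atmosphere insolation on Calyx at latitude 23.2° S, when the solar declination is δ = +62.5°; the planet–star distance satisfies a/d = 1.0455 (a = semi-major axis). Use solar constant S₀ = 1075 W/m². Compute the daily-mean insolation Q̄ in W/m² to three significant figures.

cos H₀ = −tan(-23.2°) tan(+62.500°) = 0.8233, H₀ = 0.6035 rad.
Bracket: H₀ sin φ sin δ + cos φ cos δ sin H₀ = 0.6035×-0.39394×0.88701 + 0.91914×0.46175×0.56756 = -0.210880 + 0.240880 = 0.030000.
Inverse-square distance factor (a/d)² = 1.0455² = 1.093070.
Q̄ = (S₀/π) × 1.093070 × [bracket] = (1075/π) × 1.093070 × 0.030000 = 11.22 W/m².

Q̄ ≈ 11.2 W/m²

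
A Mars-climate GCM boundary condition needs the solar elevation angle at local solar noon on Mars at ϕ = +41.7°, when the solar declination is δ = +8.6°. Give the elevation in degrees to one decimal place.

At local noon the hour angle is zero, so the zenith angle equals |ϕ − δ| = |+41.7° − (+8.600°)| = 33.100°.
Elevation = 90° − 33.100° = 56.9°.

56.9°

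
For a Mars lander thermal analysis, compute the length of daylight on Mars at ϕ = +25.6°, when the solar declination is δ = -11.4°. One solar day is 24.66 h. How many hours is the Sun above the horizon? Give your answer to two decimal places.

11.57 h

cos h₀ = −tan ϕ · tan δ = −tan(+25.6°) × tan(-11.400°) = 0.0966, so h₀ = 1.4740 rad = 84.46°.
Daylight = 2h₀/(2π) × 24.66 h = (1.4740/π) × 24.66 = 11.57 h.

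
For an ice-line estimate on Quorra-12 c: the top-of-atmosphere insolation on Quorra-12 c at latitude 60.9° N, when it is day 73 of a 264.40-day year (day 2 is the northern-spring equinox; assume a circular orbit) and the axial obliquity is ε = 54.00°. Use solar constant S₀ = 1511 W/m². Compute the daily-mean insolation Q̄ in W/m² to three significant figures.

Solar longitude: λ_s = 360° × (73 − 2)/264.40 = 96.672°.
sin δ = sin 54.00° × sin 96.672° = 0.80354, so δ = +53.469°.
cos H₀ = −tan(+60.9°) tan(+53.469°) = -2.4253 ≤ −1 ⇒ polar day, H₀ = π.
Bracket: H₀ sin φ sin δ + cos φ cos δ sin H₀ = 3.1416×0.87377×0.80354 + 0.48634×0.59525×0.00000 = 2.205746 + 0.000000 = 2.205746.
Q̄ = (S₀/π) × [bracket] = (1511/π) × 2.205746 = 1061 W/m².

Q̄ ≈ 1.06e+03 W/m²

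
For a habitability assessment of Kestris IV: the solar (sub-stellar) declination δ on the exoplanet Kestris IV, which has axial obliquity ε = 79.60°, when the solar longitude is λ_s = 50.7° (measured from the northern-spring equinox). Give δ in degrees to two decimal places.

sin δ = sin ε · sin λ_s = sin 79.60° × sin 50.7° = 0.761127.
δ = arcsin(0.761127) = +49.56°.

δ = +49.56°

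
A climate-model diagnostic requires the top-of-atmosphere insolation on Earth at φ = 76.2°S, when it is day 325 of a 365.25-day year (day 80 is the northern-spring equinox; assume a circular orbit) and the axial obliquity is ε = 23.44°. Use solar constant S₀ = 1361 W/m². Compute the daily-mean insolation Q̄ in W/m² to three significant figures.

Q̄ ≈ 462 W/m²

Solar longitude: λ_s = 360° × (325 − 80)/365.25 = 241.478°.
sin δ = sin 23.44° × sin 241.478° = -0.34951, so δ = -20.457°.
cos H₀ = −tan(-76.2°) tan(-20.457°) = -1.5187 ≤ −1 ⇒ polar day, H₀ = π.
Bracket: H₀ sin φ sin δ + cos φ cos δ sin H₀ = 3.1416×-0.97113×-0.34951 + 0.23853×0.93693×0.00000 = 1.066321 + 0.000000 = 1.066321.
Q̄ = (S₀/π) × [bracket] = (1361/π) × 1.066321 = 462.0 W/m².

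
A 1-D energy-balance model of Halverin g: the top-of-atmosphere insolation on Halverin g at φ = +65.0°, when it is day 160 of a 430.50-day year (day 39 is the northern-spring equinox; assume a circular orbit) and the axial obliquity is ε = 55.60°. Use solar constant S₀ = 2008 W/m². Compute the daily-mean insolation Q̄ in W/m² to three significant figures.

Solar longitude: λ_s = 360° × (160 − 39)/430.50 = 101.185°.
sin δ = sin 55.60° × sin 101.185° = 0.80944, so δ = +54.041°.
cos H₀ = −tan(+65.0°) tan(+54.041°) = -2.9562 ≤ −1 ⇒ polar day, H₀ = π.
Bracket: H₀ sin φ sin δ + cos φ cos δ sin H₀ = 3.1416×0.90631×0.80944 + 0.42262×0.58720×0.00000 = 2.304689 + 0.000000 = 2.304689.
Q̄ = (S₀/π) × [bracket] = (2008/π) × 2.304689 = 1473 W/m².

Q̄ ≈ 1.47e+03 W/m²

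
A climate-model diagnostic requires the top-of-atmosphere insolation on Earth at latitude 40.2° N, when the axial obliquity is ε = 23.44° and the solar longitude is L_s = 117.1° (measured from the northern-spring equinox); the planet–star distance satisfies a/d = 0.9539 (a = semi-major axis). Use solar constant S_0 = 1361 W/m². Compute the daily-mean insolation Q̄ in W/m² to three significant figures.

Solar declination: sin δ = sin ε · sin L_s = sin 23.44° × sin 117.1° = 0.35412, so δ = +20.739°.
cos h₀ = −tan(+40.2°) tan(+20.739°) = -0.3200, h₀ = 1.8965 rad.
Bracket: h₀ sin ϕ sin δ + cos ϕ cos δ sin h₀ = 1.8965×0.64546×0.35412 + 0.76380×0.93520×0.94742 = 0.433484 + 0.676748 = 1.110232.
Inverse-square distance factor (a/d)² = 0.9539² = 0.909925.
Q̄ = (S_0/π) × 0.909925 × [bracket] = (1361/π) × 0.909925 × 1.110232 = 437.7 W/m².

Q̄ ≈ 438 W/m²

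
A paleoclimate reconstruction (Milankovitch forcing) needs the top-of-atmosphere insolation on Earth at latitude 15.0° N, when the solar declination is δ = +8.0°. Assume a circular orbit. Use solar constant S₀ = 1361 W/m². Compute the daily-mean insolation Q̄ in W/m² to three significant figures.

Q̄ ≈ 439 W/m²

cos H₀ = −tan(+15.0°) tan(+8.000°) = -0.0377, H₀ = 1.6085 rad.
Bracket: H₀ sin φ sin δ + cos φ cos δ sin H₀ = 1.6085×0.25882×0.13917 + 0.96593×0.99027×0.99929 = 0.057938 + 0.955852 = 1.013790.
Q̄ = (S₀/π) × [bracket] = (1361/π) × 1.013790 = 439.2 W/m².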